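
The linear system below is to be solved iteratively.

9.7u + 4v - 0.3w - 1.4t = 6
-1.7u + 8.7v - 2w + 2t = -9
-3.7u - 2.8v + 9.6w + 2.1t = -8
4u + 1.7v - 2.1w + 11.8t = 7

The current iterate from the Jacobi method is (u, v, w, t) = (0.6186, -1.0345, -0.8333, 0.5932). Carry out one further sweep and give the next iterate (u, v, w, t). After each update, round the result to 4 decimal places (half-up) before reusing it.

One sweep:
  u = (6 - (4)·-1.0345 - (-0.3)·-0.8333 - (-1.4)·0.5932) / (9.7) = 1.1050
  v = (-9 - (-1.7)·0.6186 - (-2)·-0.8333 - (2)·0.5932) / (8.7) = -1.2415
  w = (-8 - (-3.7)·0.6186 - (-2.8)·-1.0345 - (2.1)·0.5932) / (9.6) = -1.0264
  t = (7 - (4)·0.6186 - (1.7)·-1.0345 - (-2.1)·-0.8333) / (11.8) = 0.3843

(1.1050, -1.2415, -1.0264, 0.3843)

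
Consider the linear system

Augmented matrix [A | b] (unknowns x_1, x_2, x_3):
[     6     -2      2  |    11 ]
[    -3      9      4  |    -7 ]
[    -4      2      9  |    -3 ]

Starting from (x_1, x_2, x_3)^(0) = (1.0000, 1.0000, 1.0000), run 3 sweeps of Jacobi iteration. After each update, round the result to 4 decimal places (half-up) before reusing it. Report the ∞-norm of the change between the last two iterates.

0.4376

Iteration 1:
  x_1 = (11 - (-2)·1.0000 - (2)·1.0000) / (6) = 1.8333
  x_2 = (-7 - (-3)·1.0000 - (4)·1.0000) / (9) = -0.8889
  x_3 = (-3 - (-4)·1.0000 - (2)·1.0000) / (9) = -0.1111
Iteration 2:
  x_1 = (11 - (-2)·-0.8889 - (2)·-0.1111) / (6) = 1.5741
  x_2 = (-7 - (-3)·1.8333 - (4)·-0.1111) / (9) = -0.1173
  x_3 = (-3 - (-4)·1.8333 - (2)·-0.8889) / (9) = 0.6790
Iteration 3:
  x_1 = (11 - (-2)·-0.1173 - (2)·0.6790) / (6) = 1.5679
  x_2 = (-7 - (-3)·1.5741 - (4)·0.6790) / (9) = -0.5549
  x_3 = (-3 - (-4)·1.5741 - (2)·-0.1173) / (9) = 0.3923
Change: (-0.0062, -0.4376, -0.2867) → max |·| = 0.4376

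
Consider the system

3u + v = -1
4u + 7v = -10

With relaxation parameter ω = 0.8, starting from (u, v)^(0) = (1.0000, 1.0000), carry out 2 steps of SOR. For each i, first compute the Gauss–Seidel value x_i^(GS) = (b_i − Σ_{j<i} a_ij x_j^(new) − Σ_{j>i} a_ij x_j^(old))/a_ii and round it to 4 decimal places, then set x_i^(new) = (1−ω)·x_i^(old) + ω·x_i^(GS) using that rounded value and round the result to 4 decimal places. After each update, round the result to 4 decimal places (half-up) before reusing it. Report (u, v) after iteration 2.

Iteration 1:
  u: GS value = (-1 - (1)·1.0000) / (3) = -0.6667;  u ← (1−ω)·1.0000 + ω·-0.6667 = -0.3334
  v: GS value = (-10 - (4)·-0.3334) / (7) = -1.2381;  v ← (1−ω)·1.0000 + ω·-1.2381 = -0.7905
Iteration 2:
  u: GS value = (-1 - (1)·-0.7905) / (3) = -0.0698;  u ← (1−ω)·-0.3334 + ω·-0.0698 = -0.1225
  v: GS value = (-10 - (4)·-0.1225) / (7) = -1.3586;  v ← (1−ω)·-0.7905 + ω·-1.3586 = -1.2450

(-0.1225, -1.2450)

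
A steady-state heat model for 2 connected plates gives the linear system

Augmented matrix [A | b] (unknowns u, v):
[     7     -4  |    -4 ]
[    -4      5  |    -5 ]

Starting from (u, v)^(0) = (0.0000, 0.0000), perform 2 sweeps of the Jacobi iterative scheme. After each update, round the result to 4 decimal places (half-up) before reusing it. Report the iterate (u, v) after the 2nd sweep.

Iteration 1:
  u = (-4 - (-4)·0.0000) / (7) = -0.5714
  v = (-5 - (-4)·0.0000) / (5) = -1.0000
Iteration 2:
  u = (-4 - (-4)·-1.0000) / (7) = -1.1429
  v = (-5 - (-4)·-0.5714) / (5) = -1.4571

(-1.1429, -1.4571)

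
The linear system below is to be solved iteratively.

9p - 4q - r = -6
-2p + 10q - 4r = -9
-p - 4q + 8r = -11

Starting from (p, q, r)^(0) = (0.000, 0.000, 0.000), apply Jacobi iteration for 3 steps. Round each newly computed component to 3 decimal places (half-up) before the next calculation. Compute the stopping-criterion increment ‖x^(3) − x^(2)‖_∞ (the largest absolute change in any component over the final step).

0.411

Iteration 1:
  p = (-6 - (-4)·0.000 - (-1)·0.000) / (9) = -0.667
  q = (-9 - (-2)·0.000 - (-4)·0.000) / (10) = -0.900
  r = (-11 - (-1)·0.000 - (-4)·0.000) / (8) = -1.375
Iteration 2:
  p = (-6 - (-4)·-0.900 - (-1)·-1.375) / (9) = -1.219
  q = (-9 - (-2)·-0.667 - (-4)·-1.375) / (10) = -1.583
  r = (-11 - (-1)·-0.667 - (-4)·-0.900) / (8) = -1.908
Iteration 3:
  p = (-6 - (-4)·-1.583 - (-1)·-1.908) / (9) = -1.582
  q = (-9 - (-2)·-1.219 - (-4)·-1.908) / (10) = -1.907
  r = (-11 - (-1)·-1.219 - (-4)·-1.583) / (8) = -2.319
Change: (-0.363, -0.324, -0.411) → max |·| = 0.411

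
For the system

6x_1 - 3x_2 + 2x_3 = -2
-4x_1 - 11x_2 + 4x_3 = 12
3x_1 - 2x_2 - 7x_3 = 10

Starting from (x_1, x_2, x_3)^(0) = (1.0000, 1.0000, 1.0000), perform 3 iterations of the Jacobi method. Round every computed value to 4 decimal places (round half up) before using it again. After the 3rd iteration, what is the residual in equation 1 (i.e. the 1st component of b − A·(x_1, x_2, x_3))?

0.4259

Iteration 1:
  x_1 = (-2 - (-3)·1.0000 - (2)·1.0000) / (6) = -0.1667
  x_2 = (12 - (-4)·1.0000 - (4)·1.0000) / (-11) = -1.0909
  x_3 = (10 - (3)·1.0000 - (-2)·1.0000) / (-7) = -1.2857
Iteration 2:
  x_1 = (-2 - (-3)·-1.0909 - (2)·-1.2857) / (6) = -0.4502
  x_2 = (12 - (-4)·-0.1667 - (4)·-1.2857) / (-11) = -1.4978
  x_3 = (10 - (3)·-0.1667 - (-2)·-1.0909) / (-7) = -1.1883
Iteration 3:
  x_1 = (-2 - (-3)·-1.4978 - (2)·-1.1883) / (6) = -0.6861
  x_2 = (12 - (-4)·-0.4502 - (4)·-1.1883) / (-11) = -1.3593
  x_3 = (10 - (3)·-0.4502 - (-2)·-1.4978) / (-7) = -1.1936
Residual b − A·x = (0.4259, -0.9223, 0.9845)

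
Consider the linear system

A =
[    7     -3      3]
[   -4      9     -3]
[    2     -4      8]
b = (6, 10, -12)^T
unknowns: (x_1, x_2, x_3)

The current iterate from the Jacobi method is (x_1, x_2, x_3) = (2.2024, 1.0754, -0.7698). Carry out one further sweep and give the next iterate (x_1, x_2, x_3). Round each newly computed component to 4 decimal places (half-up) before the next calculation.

(1.6479, 1.8334, -1.5129)

One sweep:
  x_1 = (6 - (-3)·1.0754 - (3)·-0.7698) / (7) = 1.6479
  x_2 = (10 - (-4)·2.2024 - (-3)·-0.7698) / (9) = 1.8334
  x_3 = (-12 - (2)·2.2024 - (-4)·1.0754) / (8) = -1.5129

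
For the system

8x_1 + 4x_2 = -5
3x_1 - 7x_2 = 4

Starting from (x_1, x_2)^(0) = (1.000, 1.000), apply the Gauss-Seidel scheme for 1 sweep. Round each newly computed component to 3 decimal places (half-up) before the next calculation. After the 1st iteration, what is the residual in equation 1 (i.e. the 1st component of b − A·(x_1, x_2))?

8.216

Iteration 1:
  x_1 = (-5 - (4)·1.000) / (8) = -1.125
  x_2 = (4 - (3)·-1.125) / (-7) = -1.054
Residual b − A·x = (8.216, -0.003)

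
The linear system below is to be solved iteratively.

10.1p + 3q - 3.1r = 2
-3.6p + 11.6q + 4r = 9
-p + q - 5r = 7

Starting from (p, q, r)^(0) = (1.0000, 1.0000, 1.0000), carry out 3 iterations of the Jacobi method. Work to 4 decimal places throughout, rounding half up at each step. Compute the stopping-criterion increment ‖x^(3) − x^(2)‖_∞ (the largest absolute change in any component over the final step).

0.2483

Iteration 1:
  p = (2 - (3)·1.0000 - (-3.1)·1.0000) / (10.1) = 0.2079
  q = (9 - (-3.6)·1.0000 - (4)·1.0000) / (11.6) = 0.7414
  r = (7 - (-1)·1.0000 - (1)·1.0000) / (-5) = -1.4000
Iteration 2:
  p = (2 - (3)·0.7414 - (-3.1)·-1.4000) / (10.1) = -0.4519
  q = (9 - (-3.6)·0.2079 - (4)·-1.4000) / (11.6) = 1.3231
  r = (7 - (-1)·0.2079 - (1)·0.7414) / (-5) = -1.2933
Iteration 3:
  p = (2 - (3)·1.3231 - (-3.1)·-1.2933) / (10.1) = -0.5919
  q = (9 - (-3.6)·-0.4519 - (4)·-1.2933) / (11.6) = 1.0816
  r = (7 - (-1)·-0.4519 - (1)·1.3231) / (-5) = -1.0450
Change: (-0.1400, -0.2415, 0.2483) → max |·| = 0.2483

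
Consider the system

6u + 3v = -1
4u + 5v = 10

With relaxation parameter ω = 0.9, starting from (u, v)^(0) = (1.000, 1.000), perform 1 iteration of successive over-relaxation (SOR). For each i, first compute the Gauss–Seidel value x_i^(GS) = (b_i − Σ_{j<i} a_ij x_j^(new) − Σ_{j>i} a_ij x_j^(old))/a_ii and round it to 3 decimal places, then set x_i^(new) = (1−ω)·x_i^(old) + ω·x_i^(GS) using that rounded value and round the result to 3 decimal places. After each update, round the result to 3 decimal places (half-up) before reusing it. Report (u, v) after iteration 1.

Iteration 1:
  u: GS value = (-1 - (3)·1.000) / (6) = -0.667;  u ← (1−ω)·1.000 + ω·-0.667 = -0.500
  v: GS value = (10 - (4)·-0.500) / (5) = 2.400;  v ← (1−ω)·1.000 + ω·2.400 = 2.260

(-0.500, 2.260)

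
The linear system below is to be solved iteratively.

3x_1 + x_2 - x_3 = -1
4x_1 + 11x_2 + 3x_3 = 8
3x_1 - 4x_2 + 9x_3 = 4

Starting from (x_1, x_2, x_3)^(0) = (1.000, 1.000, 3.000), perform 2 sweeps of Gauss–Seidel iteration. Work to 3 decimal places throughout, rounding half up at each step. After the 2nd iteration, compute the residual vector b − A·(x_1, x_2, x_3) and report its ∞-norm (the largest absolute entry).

Iteration 1:
  x_1 = (-1 - (1)·1.000 - (-1)·3.000) / (3) = 0.333
  x_2 = (8 - (4)·0.333 - (3)·3.000) / (11) = -0.212
  x_3 = (4 - (3)·0.333 - (-4)·-0.212) / (9) = 0.239
Iteration 2:
  x_1 = (-1 - (1)·-0.212 - (-1)·0.239) / (3) = -0.183
  x_2 = (8 - (4)·-0.183 - (3)·0.239) / (11) = 0.729
  x_3 = (4 - (3)·-0.183 - (-4)·0.729) / (9) = 0.829
Residual b − A·x = (-0.351, -1.774, 0.004); ∞-norm = 1.774

1.774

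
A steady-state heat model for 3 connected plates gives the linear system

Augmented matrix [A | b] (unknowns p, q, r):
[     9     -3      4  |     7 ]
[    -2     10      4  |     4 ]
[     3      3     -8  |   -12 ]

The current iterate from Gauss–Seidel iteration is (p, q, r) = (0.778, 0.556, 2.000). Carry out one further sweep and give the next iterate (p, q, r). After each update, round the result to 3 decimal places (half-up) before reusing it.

(0.074, -0.385, 1.383)

One sweep:
  p = (7 - (-3)·0.556 - (4)·2.000) / (9) = 0.074
  q = (4 - (-2)·0.074 - (4)·2.000) / (10) = -0.385
  r = (-12 - (3)·0.074 - (3)·-0.385) / (-8) = 1.383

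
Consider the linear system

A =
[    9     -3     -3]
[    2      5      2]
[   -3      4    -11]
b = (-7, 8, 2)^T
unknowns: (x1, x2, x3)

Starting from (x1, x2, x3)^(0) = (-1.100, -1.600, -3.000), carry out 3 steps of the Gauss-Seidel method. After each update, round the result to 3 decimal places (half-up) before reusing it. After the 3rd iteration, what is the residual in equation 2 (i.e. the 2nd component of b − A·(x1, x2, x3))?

Iteration 1:
  x1 = (-7 - (-3)·-1.600 - (-3)·-3.000) / (9) = -2.311
  x2 = (8 - (2)·-2.311 - (2)·-3.000) / (5) = 3.724
  x3 = (2 - (-3)·-2.311 - (4)·3.724) / (-11) = 1.803
Iteration 2:
  x1 = (-7 - (-3)·3.724 - (-3)·1.803) / (9) = 1.065
  x2 = (8 - (2)·1.065 - (2)·1.803) / (5) = 0.453
  x3 = (2 - (-3)·1.065 - (4)·0.453) / (-11) = -0.308
Iteration 3:
  x1 = (-7 - (-3)·0.453 - (-3)·-0.308) / (9) = -0.729
  x2 = (8 - (2)·-0.729 - (2)·-0.308) / (5) = 2.015
  x3 = (2 - (-3)·-0.729 - (4)·2.015) / (-11) = 0.750
Residual b − A·x = (7.856, -2.117, 0.003)

-2.117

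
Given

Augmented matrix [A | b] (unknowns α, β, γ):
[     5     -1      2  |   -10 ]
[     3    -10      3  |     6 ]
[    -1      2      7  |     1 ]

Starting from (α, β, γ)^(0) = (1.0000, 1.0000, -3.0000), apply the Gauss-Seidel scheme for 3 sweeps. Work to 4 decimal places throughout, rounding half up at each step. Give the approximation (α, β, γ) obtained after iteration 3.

Iteration 1:
  α = (-10 - (-1)·1.0000 - (2)·-3.0000) / (5) = -0.6000
  β = (6 - (3)·-0.6000 - (3)·-3.0000) / (-10) = -1.6800
  γ = (1 - (-1)·-0.6000 - (2)·-1.6800) / (7) = 0.5371
Iteration 2:
  α = (-10 - (-1)·-1.6800 - (2)·0.5371) / (5) = -2.5508
  β = (6 - (3)·-2.5508 - (3)·0.5371) / (-10) = -1.2041
  γ = (1 - (-1)·-2.5508 - (2)·-1.2041) / (7) = 0.1225
Iteration 3:
  α = (-10 - (-1)·-1.2041 - (2)·0.1225) / (5) = -2.2898
  β = (6 - (3)·-2.2898 - (3)·0.1225) / (-10) = -1.2502
  γ = (1 - (-1)·-2.2898 - (2)·-1.2502) / (7) = 0.1729

(-2.2898, -1.2502, 0.1729)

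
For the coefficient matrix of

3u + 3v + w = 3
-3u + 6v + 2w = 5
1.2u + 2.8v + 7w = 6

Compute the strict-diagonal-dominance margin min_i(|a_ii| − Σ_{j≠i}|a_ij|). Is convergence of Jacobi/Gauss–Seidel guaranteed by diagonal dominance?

row 1: |3| − (3+1) = -1
row 2: |6| − (3+2) = 1
row 3: |7| − (1.2+2.8) = 3
minimum over rows = -1 → not strictly diagonally dominant

-1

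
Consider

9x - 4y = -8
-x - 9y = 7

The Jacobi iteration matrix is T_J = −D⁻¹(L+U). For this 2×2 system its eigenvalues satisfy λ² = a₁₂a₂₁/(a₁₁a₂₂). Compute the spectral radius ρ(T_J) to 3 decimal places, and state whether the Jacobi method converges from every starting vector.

a₁₂a₂₁/(a₁₁a₂₂) = (-4)·(-1) / ((9)·(-9)) = -0.049383
ρ = √|-0.049383| = √0.049383 = 0.222
ρ < 1, so Jacobi converges

0.222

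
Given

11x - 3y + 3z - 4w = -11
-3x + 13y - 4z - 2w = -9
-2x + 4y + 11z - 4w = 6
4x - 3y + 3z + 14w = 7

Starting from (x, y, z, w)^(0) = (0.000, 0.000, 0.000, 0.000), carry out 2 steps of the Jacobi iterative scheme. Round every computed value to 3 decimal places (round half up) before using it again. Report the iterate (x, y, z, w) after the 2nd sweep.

Iteration 1:
  x = (-11 - (-3)·0.000 - (3)·0.000 - (-4)·0.000) / (11) = -1.000
  y = (-9 - (-3)·0.000 - (-4)·0.000 - (-2)·0.000) / (13) = -0.692
  z = (6 - (-2)·0.000 - (4)·0.000 - (-4)·0.000) / (11) = 0.545
  w = (7 - (4)·0.000 - (-3)·0.000 - (3)·0.000) / (14) = 0.500
Iteration 2:
  x = (-11 - (-3)·-0.692 - (3)·0.545 - (-4)·0.500) / (11) = -1.156
  y = (-9 - (-3)·-1.000 - (-4)·0.545 - (-2)·0.500) / (13) = -0.678
  z = (6 - (-2)·-1.000 - (4)·-0.692 - (-4)·0.500) / (11) = 0.797
  w = (7 - (4)·-1.000 - (-3)·-0.692 - (3)·0.545) / (14) = 0.521

(-1.156, -0.678, 0.797, 0.521)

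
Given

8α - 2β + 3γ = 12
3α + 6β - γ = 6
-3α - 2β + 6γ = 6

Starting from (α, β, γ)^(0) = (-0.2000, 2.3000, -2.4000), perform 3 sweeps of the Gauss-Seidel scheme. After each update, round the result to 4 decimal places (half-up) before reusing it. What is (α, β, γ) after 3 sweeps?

Iteration 1:
  α = (12 - (-2)·2.3000 - (3)·-2.4000) / (8) = 2.9750
  β = (6 - (3)·2.9750 - (-1)·-2.4000) / (6) = -0.8875
  γ = (6 - (-3)·2.9750 - (-2)·-0.8875) / (6) = 2.1917
Iteration 2:
  α = (12 - (-2)·-0.8875 - (3)·2.1917) / (8) = 0.4562
  β = (6 - (3)·0.4562 - (-1)·2.1917) / (6) = 1.1372
  γ = (6 - (-3)·0.4562 - (-2)·1.1372) / (6) = 1.6072
Iteration 3:
  α = (12 - (-2)·1.1372 - (3)·1.6072) / (8) = 1.1816
  β = (6 - (3)·1.1816 - (-1)·1.6072) / (6) = 0.6771
  γ = (6 - (-3)·1.1816 - (-2)·0.6771) / (6) = 1.8165

(1.1816, 0.6771, 1.8165)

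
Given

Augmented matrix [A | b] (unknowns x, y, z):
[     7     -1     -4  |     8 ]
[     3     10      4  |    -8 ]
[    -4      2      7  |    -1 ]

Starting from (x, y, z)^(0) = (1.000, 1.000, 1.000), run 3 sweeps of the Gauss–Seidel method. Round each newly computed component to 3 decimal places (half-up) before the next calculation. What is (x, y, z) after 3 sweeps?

(1.656, -1.844, 1.330)

Iteration 1:
  x = (8 - (-1)·1.000 - (-4)·1.000) / (7) = 1.857
  y = (-8 - (3)·1.857 - (4)·1.000) / (10) = -1.757
  z = (-1 - (-4)·1.857 - (2)·-1.757) / (7) = 1.420
Iteration 2:
  x = (8 - (-1)·-1.757 - (-4)·1.420) / (7) = 1.703
  y = (-8 - (3)·1.703 - (4)·1.420) / (10) = -1.879
  z = (-1 - (-4)·1.703 - (2)·-1.879) / (7) = 1.367
Iteration 3:
  x = (8 - (-1)·-1.879 - (-4)·1.367) / (7) = 1.656
  y = (-8 - (3)·1.656 - (4)·1.367) / (10) = -1.844
  z = (-1 - (-4)·1.656 - (2)·-1.844) / (7) = 1.330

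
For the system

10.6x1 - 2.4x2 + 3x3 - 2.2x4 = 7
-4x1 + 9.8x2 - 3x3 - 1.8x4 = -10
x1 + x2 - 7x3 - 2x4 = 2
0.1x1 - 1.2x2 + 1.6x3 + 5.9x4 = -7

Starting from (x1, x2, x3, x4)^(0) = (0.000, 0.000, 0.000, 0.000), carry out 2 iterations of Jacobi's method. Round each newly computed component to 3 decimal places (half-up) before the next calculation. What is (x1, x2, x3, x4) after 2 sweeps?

(0.264, -1.056, 0.002, -1.328)

Iteration 1:
  x1 = (7 - (-2.4)·0.000 - (3)·0.000 - (-2.2)·0.000) / (10.6) = 0.660
  x2 = (-10 - (-4)·0.000 - (-3)·0.000 - (-1.8)·0.000) / (9.8) = -1.020
  x3 = (2 - (1)·0.000 - (1)·0.000 - (-2)·0.000) / (-7) = -0.286
  x4 = (-7 - (0.1)·0.000 - (-1.2)·0.000 - (1.6)·0.000) / (5.9) = -1.186
Iteration 2:
  x1 = (7 - (-2.4)·-1.020 - (3)·-0.286 - (-2.2)·-1.186) / (10.6) = 0.264
  x2 = (-10 - (-4)·0.660 - (-3)·-0.286 - (-1.8)·-1.186) / (9.8) = -1.056
  x3 = (2 - (1)·0.660 - (1)·-1.020 - (-2)·-1.186) / (-7) = 0.002
  x4 = (-7 - (0.1)·0.660 - (-1.2)·-1.020 - (1.6)·-0.286) / (5.9) = -1.328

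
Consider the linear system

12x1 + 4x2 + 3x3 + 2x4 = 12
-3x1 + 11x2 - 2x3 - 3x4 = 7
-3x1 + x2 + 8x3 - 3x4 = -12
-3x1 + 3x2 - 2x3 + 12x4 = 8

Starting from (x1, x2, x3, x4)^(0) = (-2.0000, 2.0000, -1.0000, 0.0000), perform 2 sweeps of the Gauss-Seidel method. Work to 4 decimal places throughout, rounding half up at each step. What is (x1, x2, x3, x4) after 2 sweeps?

Iteration 1:
  x1 = (12 - (4)·2.0000 - (3)·-1.0000 - (2)·0.0000) / (12) = 0.5833
  x2 = (7 - (-3)·0.5833 - (-2)·-1.0000 - (-3)·0.0000) / (11) = 0.6136
  x3 = (-12 - (-3)·0.5833 - (1)·0.6136 - (-3)·0.0000) / (8) = -1.3580
  x4 = (8 - (-3)·0.5833 - (3)·0.6136 - (-2)·-1.3580) / (12) = 0.4328
Iteration 2:
  x1 = (12 - (4)·0.6136 - (3)·-1.3580 - (2)·0.4328) / (12) = 1.0628
  x2 = (7 - (-3)·1.0628 - (-2)·-1.3580 - (-3)·0.4328) / (11) = 0.7973
  x3 = (-12 - (-3)·1.0628 - (1)·0.7973 - (-3)·0.4328) / (8) = -1.0388
  x4 = (8 - (-3)·1.0628 - (3)·0.7973 - (-2)·-1.0388) / (12) = 0.5599

(1.0628, 0.7973, -1.0388, 0.5599)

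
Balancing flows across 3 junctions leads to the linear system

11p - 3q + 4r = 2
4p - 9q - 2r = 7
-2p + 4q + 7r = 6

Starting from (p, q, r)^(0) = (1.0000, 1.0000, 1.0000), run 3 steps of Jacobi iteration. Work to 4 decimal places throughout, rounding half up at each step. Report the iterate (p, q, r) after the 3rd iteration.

(-0.4905, -1.1235, 1.3004)

Iteration 1:
  p = (2 - (-3)·1.0000 - (4)·1.0000) / (11) = 0.0909
  q = (7 - (4)·1.0000 - (-2)·1.0000) / (-9) = -0.5556
  r = (6 - (-2)·1.0000 - (4)·1.0000) / (7) = 0.5714
Iteration 2:
  p = (2 - (-3)·-0.5556 - (4)·0.5714) / (11) = -0.1775
  q = (7 - (4)·0.0909 - (-2)·0.5714) / (-9) = -0.8644
  r = (6 - (-2)·0.0909 - (4)·-0.5556) / (7) = 1.2006
Iteration 3:
  p = (2 - (-3)·-0.8644 - (4)·1.2006) / (11) = -0.4905
  q = (7 - (4)·-0.1775 - (-2)·1.2006) / (-9) = -1.1235
  r = (6 - (-2)·-0.1775 - (4)·-0.8644) / (7) = 1.3004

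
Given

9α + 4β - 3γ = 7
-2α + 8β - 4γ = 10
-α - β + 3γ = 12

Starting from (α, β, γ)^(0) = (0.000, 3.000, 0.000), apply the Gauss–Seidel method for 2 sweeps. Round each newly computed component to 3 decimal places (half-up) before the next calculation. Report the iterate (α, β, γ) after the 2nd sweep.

Iteration 1:
  α = (7 - (4)·3.000 - (-3)·0.000) / (9) = -0.556
  β = (10 - (-2)·-0.556 - (-4)·0.000) / (8) = 1.111
  γ = (12 - (-1)·-0.556 - (-1)·1.111) / (3) = 4.185
Iteration 2:
  α = (7 - (4)·1.111 - (-3)·4.185) / (9) = 1.679
  β = (10 - (-2)·1.679 - (-4)·4.185) / (8) = 3.762
  γ = (12 - (-1)·1.679 - (-1)·3.762) / (3) = 5.814

(1.679, 3.762, 5.814)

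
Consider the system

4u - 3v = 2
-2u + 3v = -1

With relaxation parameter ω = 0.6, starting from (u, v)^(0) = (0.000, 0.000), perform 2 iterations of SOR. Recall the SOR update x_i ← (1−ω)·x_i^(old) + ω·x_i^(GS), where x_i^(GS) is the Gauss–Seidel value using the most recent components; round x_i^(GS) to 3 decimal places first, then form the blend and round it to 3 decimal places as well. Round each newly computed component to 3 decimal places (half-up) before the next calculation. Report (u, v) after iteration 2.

Iteration 1:
  u: GS value = (2 - (-3)·0.000) / (4) = 0.500;  u ← (1−ω)·0.000 + ω·0.500 = 0.300
  v: GS value = (-1 - (-2)·0.300) / (3) = -0.133;  v ← (1−ω)·0.000 + ω·-0.133 = -0.080
Iteration 2:
  u: GS value = (2 - (-3)·-0.080) / (4) = 0.440;  u ← (1−ω)·0.300 + ω·0.440 = 0.384
  v: GS value = (-1 - (-2)·0.384) / (3) = -0.077;  v ← (1−ω)·-0.080 + ω·-0.077 = -0.078

(0.384, -0.078)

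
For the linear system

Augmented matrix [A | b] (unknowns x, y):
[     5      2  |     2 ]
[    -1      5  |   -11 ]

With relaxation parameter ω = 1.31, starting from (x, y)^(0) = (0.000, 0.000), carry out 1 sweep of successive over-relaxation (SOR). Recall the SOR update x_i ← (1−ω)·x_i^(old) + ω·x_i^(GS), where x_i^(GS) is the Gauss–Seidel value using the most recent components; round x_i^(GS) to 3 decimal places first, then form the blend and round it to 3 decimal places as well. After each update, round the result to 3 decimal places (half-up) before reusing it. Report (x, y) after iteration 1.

(0.524, -2.744)

Iteration 1:
  x: GS value = (2 - (2)·0.000) / (5) = 0.400;  x ← (1−ω)·0.000 + ω·0.400 = 0.524
  y: GS value = (-11 - (-1)·0.524) / (5) = -2.095;  y ← (1−ω)·0.000 + ω·-2.095 = -2.744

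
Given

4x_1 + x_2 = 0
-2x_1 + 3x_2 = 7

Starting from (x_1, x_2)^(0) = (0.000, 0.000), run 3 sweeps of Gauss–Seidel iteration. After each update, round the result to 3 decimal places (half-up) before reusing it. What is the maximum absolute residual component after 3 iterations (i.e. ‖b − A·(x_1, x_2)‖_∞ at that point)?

0.065

Iteration 1:
  x_1 = (0 - (1)·0.000) / (4) = 0.000
  x_2 = (7 - (-2)·0.000) / (3) = 2.333
Iteration 2:
  x_1 = (0 - (1)·2.333) / (4) = -0.583
  x_2 = (7 - (-2)·-0.583) / (3) = 1.945
Iteration 3:
  x_1 = (0 - (1)·1.945) / (4) = -0.486
  x_2 = (7 - (-2)·-0.486) / (3) = 2.009
Residual b − A·x = (-0.065, 0.001); ∞-norm = 0.065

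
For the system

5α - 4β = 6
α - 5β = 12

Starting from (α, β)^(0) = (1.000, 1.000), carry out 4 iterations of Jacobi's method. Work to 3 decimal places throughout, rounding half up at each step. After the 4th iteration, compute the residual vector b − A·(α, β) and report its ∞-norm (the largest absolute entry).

0.410

Iteration 1:
  α = (6 - (-4)·1.000) / (5) = 2.000
  β = (12 - (1)·1.000) / (-5) = -2.200
Iteration 2:
  α = (6 - (-4)·-2.200) / (5) = -0.560
  β = (12 - (1)·2.000) / (-5) = -2.000
Iteration 3:
  α = (6 - (-4)·-2.000) / (5) = -0.400
  β = (12 - (1)·-0.560) / (-5) = -2.512
Iteration 4:
  α = (6 - (-4)·-2.512) / (5) = -0.810
  β = (12 - (1)·-0.400) / (-5) = -2.480
Residual b − A·x = (0.130, 0.410); ∞-norm = 0.410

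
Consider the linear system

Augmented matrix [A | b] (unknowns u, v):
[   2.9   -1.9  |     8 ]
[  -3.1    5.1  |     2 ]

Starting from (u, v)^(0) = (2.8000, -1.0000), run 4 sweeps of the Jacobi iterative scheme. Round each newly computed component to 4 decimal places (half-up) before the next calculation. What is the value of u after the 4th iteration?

4.6605

Iteration 1:
  u = (8 - (-1.9)·-1.0000) / (2.9) = 2.1034
  v = (2 - (-3.1)·2.8000) / (5.1) = 2.0941
Iteration 2:
  u = (8 - (-1.9)·2.0941) / (2.9) = 4.1306
  v = (2 - (-3.1)·2.1034) / (5.1) = 1.6707
Iteration 3:
  u = (8 - (-1.9)·1.6707) / (2.9) = 3.8532
  v = (2 - (-3.1)·4.1306) / (5.1) = 2.9029
Iteration 4:
  u = (8 - (-1.9)·2.9029) / (2.9) = 4.6605
  v = (2 - (-3.1)·3.8532) / (5.1) = 2.7343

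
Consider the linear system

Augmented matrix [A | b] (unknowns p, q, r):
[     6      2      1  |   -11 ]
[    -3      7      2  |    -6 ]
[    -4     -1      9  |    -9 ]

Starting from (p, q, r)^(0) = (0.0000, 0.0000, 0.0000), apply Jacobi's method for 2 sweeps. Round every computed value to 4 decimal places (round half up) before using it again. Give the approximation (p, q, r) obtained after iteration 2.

(-1.3810, -1.3571, -1.9100)

Iteration 1:
  p = (-11 - (2)·0.0000 - (1)·0.0000) / (6) = -1.8333
  q = (-6 - (-3)·0.0000 - (2)·0.0000) / (7) = -0.8571
  r = (-9 - (-4)·0.0000 - (-1)·0.0000) / (9) = -1.0000
Iteration 2:
  p = (-11 - (2)·-0.8571 - (1)·-1.0000) / (6) = -1.3810
  q = (-6 - (-3)·-1.8333 - (2)·-1.0000) / (7) = -1.3571
  r = (-9 - (-4)·-1.8333 - (-1)·-0.8571) / (9) = -1.9100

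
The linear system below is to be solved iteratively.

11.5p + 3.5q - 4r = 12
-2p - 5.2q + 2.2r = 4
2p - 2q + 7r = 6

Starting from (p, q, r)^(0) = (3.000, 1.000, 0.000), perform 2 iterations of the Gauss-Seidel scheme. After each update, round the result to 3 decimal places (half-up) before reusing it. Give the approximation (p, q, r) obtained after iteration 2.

(1.484, -1.194, 0.092)

Iteration 1:
  p = (12 - (3.5)·1.000 - (-4)·0.000) / (11.5) = 0.739
  q = (4 - (-2)·0.739 - (2.2)·0.000) / (-5.2) = -1.053
  r = (6 - (2)·0.739 - (-2)·-1.053) / (7) = 0.345
Iteration 2:
  p = (12 - (3.5)·-1.053 - (-4)·0.345) / (11.5) = 1.484
  q = (4 - (-2)·1.484 - (2.2)·0.345) / (-5.2) = -1.194
  r = (6 - (2)·1.484 - (-2)·-1.194) / (7) = 0.092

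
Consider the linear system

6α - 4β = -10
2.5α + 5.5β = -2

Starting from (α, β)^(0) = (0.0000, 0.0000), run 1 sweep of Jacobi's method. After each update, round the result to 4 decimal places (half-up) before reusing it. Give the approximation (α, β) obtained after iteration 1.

Iteration 1:
  α = (-10 - (-4)·0.0000) / (6) = -1.6667
  β = (-2 - (2.5)·0.0000) / (5.5) = -0.3636

(-1.6667, -0.3636)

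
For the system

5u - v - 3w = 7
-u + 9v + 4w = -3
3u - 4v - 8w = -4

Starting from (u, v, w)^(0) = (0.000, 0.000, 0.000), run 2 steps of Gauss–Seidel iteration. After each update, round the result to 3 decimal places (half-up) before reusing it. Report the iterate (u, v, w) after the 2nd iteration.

Iteration 1:
  u = (7 - (-1)·0.000 - (-3)·0.000) / (5) = 1.400
  v = (-3 - (-1)·1.400 - (4)·0.000) / (9) = -0.178
  w = (-4 - (3)·1.400 - (-4)·-0.178) / (-8) = 1.114
Iteration 2:
  u = (7 - (-1)·-0.178 - (-3)·1.114) / (5) = 2.033
  v = (-3 - (-1)·2.033 - (4)·1.114) / (9) = -0.603
  w = (-4 - (3)·2.033 - (-4)·-0.603) / (-8) = 1.564

(2.033, -0.603, 1.564)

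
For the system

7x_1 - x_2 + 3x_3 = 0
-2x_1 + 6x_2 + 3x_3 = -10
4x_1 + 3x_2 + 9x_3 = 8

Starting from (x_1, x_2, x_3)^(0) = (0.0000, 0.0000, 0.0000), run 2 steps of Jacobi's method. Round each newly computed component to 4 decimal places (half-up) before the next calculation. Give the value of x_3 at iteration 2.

1.4445

Iteration 1:
  x_1 = (0 - (-1)·0.0000 - (3)·0.0000) / (7) = 0.0000
  x_2 = (-10 - (-2)·0.0000 - (3)·0.0000) / (6) = -1.6667
  x_3 = (8 - (4)·0.0000 - (3)·0.0000) / (9) = 0.8889
Iteration 2:
  x_1 = (0 - (-1)·-1.6667 - (3)·0.8889) / (7) = -0.6191
  x_2 = (-10 - (-2)·0.0000 - (3)·0.8889) / (6) = -2.1111
  x_3 = (8 - (4)·0.0000 - (3)·-1.6667) / (9) = 1.4445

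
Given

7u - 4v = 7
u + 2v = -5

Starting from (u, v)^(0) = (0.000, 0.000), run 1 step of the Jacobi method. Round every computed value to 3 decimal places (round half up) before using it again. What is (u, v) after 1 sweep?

(1.000, -2.500)

Iteration 1:
  u = (7 - (-4)·0.000) / (7) = 1.000
  v = (-5 - (1)·0.000) / (2) = -2.500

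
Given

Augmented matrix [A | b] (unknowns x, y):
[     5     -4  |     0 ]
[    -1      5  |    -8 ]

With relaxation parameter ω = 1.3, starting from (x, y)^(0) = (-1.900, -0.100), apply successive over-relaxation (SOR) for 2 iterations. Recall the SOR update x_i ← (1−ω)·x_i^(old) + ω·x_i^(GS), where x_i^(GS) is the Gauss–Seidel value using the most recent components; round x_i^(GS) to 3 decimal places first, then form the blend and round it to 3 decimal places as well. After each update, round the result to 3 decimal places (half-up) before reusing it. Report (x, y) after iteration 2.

(-2.146, -2.059)

Iteration 1:
  x: GS value = (0 - (-4)·-0.100) / (5) = -0.080;  x ← (1−ω)·-1.900 + ω·-0.080 = 0.466
  y: GS value = (-8 - (-1)·0.466) / (5) = -1.507;  y ← (1−ω)·-0.100 + ω·-1.507 = -1.929
Iteration 2:
  x: GS value = (0 - (-4)·-1.929) / (5) = -1.543;  x ← (1−ω)·0.466 + ω·-1.543 = -2.146
  y: GS value = (-8 - (-1)·-2.146) / (5) = -2.029;  y ← (1−ω)·-1.929 + ω·-2.029 = -2.059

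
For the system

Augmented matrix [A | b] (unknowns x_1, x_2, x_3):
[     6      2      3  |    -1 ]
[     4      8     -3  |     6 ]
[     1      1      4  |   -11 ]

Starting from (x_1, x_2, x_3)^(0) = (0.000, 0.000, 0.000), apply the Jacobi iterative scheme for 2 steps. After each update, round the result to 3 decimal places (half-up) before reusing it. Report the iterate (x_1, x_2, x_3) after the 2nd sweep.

Iteration 1:
  x_1 = (-1 - (2)·0.000 - (3)·0.000) / (6) = -0.167
  x_2 = (6 - (4)·0.000 - (-3)·0.000) / (8) = 0.750
  x_3 = (-11 - (1)·0.000 - (1)·0.000) / (4) = -2.750
Iteration 2:
  x_1 = (-1 - (2)·0.750 - (3)·-2.750) / (6) = 0.958
  x_2 = (6 - (4)·-0.167 - (-3)·-2.750) / (8) = -0.198
  x_3 = (-11 - (1)·-0.167 - (1)·0.750) / (4) = -2.896

(0.958, -0.198, -2.896)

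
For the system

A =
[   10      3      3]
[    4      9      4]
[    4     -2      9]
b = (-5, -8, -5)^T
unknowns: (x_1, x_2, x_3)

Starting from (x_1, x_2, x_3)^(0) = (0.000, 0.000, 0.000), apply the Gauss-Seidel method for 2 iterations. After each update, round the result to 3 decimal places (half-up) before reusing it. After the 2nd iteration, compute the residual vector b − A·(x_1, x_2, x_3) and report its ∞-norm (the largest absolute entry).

0.558

Iteration 1:
  x_1 = (-5 - (3)·0.000 - (3)·0.000) / (10) = -0.500
  x_2 = (-8 - (4)·-0.500 - (4)·0.000) / (9) = -0.667
  x_3 = (-5 - (4)·-0.500 - (-2)·-0.667) / (9) = -0.482
Iteration 2:
  x_1 = (-5 - (3)·-0.667 - (3)·-0.482) / (10) = -0.155
  x_2 = (-8 - (4)·-0.155 - (4)·-0.482) / (9) = -0.606
  x_3 = (-5 - (4)·-0.155 - (-2)·-0.606) / (9) = -0.621
Residual b − A·x = (0.231, 0.558, -0.003); ∞-norm = 0.558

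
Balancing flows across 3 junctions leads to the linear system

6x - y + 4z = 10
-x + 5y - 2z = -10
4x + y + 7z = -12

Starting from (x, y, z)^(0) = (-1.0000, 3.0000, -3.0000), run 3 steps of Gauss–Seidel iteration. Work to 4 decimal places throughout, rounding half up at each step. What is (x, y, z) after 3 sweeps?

(3.5288, -2.6863, -3.3470)

Iteration 1:
  x = (10 - (-1)·3.0000 - (4)·-3.0000) / (6) = 4.1667
  y = (-10 - (-1)·4.1667 - (-2)·-3.0000) / (5) = -2.3667
  z = (-12 - (4)·4.1667 - (1)·-2.3667) / (7) = -3.7572
Iteration 2:
  x = (10 - (-1)·-2.3667 - (4)·-3.7572) / (6) = 3.7770
  y = (-10 - (-1)·3.7770 - (-2)·-3.7572) / (5) = -2.7475
  z = (-12 - (4)·3.7770 - (1)·-2.7475) / (7) = -3.4801
Iteration 3:
  x = (10 - (-1)·-2.7475 - (4)·-3.4801) / (6) = 3.5288
  y = (-10 - (-1)·3.5288 - (-2)·-3.4801) / (5) = -2.6863
  z = (-12 - (4)·3.5288 - (1)·-2.6863) / (7) = -3.3470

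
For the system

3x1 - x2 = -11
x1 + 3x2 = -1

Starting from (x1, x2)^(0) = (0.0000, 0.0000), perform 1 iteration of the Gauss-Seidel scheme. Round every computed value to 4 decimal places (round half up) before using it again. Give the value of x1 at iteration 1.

Iteration 1:
  x1 = (-11 - (-1)·0.0000) / (3) = -3.6667
  x2 = (-1 - (1)·-3.6667) / (3) = 0.8889

-3.6667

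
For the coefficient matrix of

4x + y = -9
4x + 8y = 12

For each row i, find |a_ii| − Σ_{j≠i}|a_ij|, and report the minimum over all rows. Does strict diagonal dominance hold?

3

row 1: |4| − (1) = 3
row 2: |8| − (4) = 4
minimum over rows = 3 → strictly diagonally dominant (convergence guaranteed)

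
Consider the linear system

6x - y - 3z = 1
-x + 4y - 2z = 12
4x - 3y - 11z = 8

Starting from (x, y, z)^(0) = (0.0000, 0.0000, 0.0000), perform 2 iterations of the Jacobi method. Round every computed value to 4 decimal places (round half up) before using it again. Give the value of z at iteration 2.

-1.4848

Iteration 1:
  x = (1 - (-1)·0.0000 - (-3)·0.0000) / (6) = 0.1667
  y = (12 - (-1)·0.0000 - (-2)·0.0000) / (4) = 3.0000
  z = (8 - (4)·0.0000 - (-3)·0.0000) / (-11) = -0.7273
Iteration 2:
  x = (1 - (-1)·3.0000 - (-3)·-0.7273) / (6) = 0.3030
  y = (12 - (-1)·0.1667 - (-2)·-0.7273) / (4) = 2.6780
  z = (8 - (4)·0.1667 - (-3)·3.0000) / (-11) = -1.4848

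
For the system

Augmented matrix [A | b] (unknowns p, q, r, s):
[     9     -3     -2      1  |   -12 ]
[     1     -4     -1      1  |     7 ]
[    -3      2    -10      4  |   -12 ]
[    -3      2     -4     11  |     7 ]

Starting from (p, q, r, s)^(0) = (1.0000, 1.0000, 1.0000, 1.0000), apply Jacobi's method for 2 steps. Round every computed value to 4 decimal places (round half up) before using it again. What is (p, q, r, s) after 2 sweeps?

(-1.6212, -2.0745, 1.6030, 1.2121)

Iteration 1:
  p = (-12 - (-3)·1.0000 - (-2)·1.0000 - (1)·1.0000) / (9) = -0.8889
  q = (7 - (1)·1.0000 - (-1)·1.0000 - (1)·1.0000) / (-4) = -1.5000
  r = (-12 - (-3)·1.0000 - (2)·1.0000 - (4)·1.0000) / (-10) = 1.5000
  s = (7 - (-3)·1.0000 - (2)·1.0000 - (-4)·1.0000) / (11) = 1.0909
Iteration 2:
  p = (-12 - (-3)·-1.5000 - (-2)·1.5000 - (1)·1.0909) / (9) = -1.6212
  q = (7 - (1)·-0.8889 - (-1)·1.5000 - (1)·1.0909) / (-4) = -2.0745
  r = (-12 - (-3)·-0.8889 - (2)·-1.5000 - (4)·1.0909) / (-10) = 1.6030
  s = (7 - (-3)·-0.8889 - (2)·-1.5000 - (-4)·1.5000) / (11) = 1.2121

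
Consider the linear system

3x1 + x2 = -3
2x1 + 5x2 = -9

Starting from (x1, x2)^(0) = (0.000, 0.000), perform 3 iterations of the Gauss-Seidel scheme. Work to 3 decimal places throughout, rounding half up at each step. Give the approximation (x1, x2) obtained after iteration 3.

(-0.471, -1.612)

Iteration 1:
  x1 = (-3 - (1)·0.000) / (3) = -1.000
  x2 = (-9 - (2)·-1.000) / (5) = -1.400
Iteration 2:
  x1 = (-3 - (1)·-1.400) / (3) = -0.533
  x2 = (-9 - (2)·-0.533) / (5) = -1.587
Iteration 3:
  x1 = (-3 - (1)·-1.587) / (3) = -0.471
  x2 = (-9 - (2)·-0.471) / (5) = -1.612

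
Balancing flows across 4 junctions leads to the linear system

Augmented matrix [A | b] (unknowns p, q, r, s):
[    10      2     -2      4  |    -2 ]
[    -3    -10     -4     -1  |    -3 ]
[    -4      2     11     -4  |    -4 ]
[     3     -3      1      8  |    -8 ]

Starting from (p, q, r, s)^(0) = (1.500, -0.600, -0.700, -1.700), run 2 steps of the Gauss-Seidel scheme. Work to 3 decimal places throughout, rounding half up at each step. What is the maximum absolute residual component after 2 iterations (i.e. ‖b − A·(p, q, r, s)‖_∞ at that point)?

Iteration 1:
  p = (-2 - (2)·-0.600 - (-2)·-0.700 - (4)·-1.700) / (10) = 0.460
  q = (-3 - (-3)·0.460 - (-4)·-0.700 - (-1)·-1.700) / (-10) = 0.612
  r = (-4 - (-4)·0.460 - (2)·0.612 - (-4)·-1.700) / (11) = -0.926
  s = (-8 - (3)·0.460 - (-3)·0.612 - (1)·-0.926) / (8) = -0.827
Iteration 2:
  p = (-2 - (2)·0.612 - (-2)·-0.926 - (4)·-0.827) / (10) = -0.177
  q = (-3 - (-3)·-0.177 - (-4)·-0.926 - (-1)·-0.827) / (-10) = 0.806
  r = (-4 - (-4)·-0.177 - (2)·0.806 - (-4)·-0.827) / (11) = -0.875
  s = (-8 - (3)·-0.177 - (-3)·0.806 - (1)·-0.875) / (8) = -0.522
Residual b − A·x = (-1.504, 0.507, 1.217, 0.000); ∞-norm = 1.504

1.504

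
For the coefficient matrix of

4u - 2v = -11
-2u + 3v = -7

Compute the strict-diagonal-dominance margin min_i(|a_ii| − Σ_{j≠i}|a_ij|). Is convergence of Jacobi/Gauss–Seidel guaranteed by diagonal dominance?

1

row 1: |4| − (2) = 2
row 2: |3| − (2) = 1
minimum over rows = 1 → strictly diagonally dominant (convergence guaranteed)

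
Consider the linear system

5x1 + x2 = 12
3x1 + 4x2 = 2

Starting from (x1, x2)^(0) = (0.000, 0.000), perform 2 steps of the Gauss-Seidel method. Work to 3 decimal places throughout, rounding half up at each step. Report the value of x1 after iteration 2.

Iteration 1:
  x1 = (12 - (1)·0.000) / (5) = 2.400
  x2 = (2 - (3)·2.400) / (4) = -1.300
Iteration 2:
  x1 = (12 - (1)·-1.300) / (5) = 2.660
  x2 = (2 - (3)·2.660) / (4) = -1.495

2.660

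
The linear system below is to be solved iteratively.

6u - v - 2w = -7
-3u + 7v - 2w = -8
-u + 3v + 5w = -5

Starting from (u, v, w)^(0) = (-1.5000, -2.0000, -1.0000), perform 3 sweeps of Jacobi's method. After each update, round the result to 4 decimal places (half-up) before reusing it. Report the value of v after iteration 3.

Iteration 1:
  u = (-7 - (-1)·-2.0000 - (-2)·-1.0000) / (6) = -1.8333
  v = (-8 - (-3)·-1.5000 - (-2)·-1.0000) / (7) = -2.0714
  w = (-5 - (-1)·-1.5000 - (3)·-2.0000) / (5) = -0.1000
Iteration 2:
  u = (-7 - (-1)·-2.0714 - (-2)·-0.1000) / (6) = -1.5452
  v = (-8 - (-3)·-1.8333 - (-2)·-0.1000) / (7) = -1.9571
  w = (-5 - (-1)·-1.8333 - (3)·-2.0714) / (5) = -0.1238
Iteration 3:
  u = (-7 - (-1)·-1.9571 - (-2)·-0.1238) / (6) = -1.5341
  v = (-8 - (-3)·-1.5452 - (-2)·-0.1238) / (7) = -1.8405
  w = (-5 - (-1)·-1.5452 - (3)·-1.9571) / (5) = -0.1348

-1.8405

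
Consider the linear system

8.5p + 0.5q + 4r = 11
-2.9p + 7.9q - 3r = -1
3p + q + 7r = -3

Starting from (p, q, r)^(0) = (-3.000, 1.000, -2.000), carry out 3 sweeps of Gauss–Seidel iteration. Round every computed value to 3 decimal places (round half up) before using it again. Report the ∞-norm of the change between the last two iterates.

Iteration 1:
  p = (11 - (0.5)·1.000 - (4)·-2.000) / (8.5) = 2.176
  q = (-1 - (-2.9)·2.176 - (-3)·-2.000) / (7.9) = -0.087
  r = (-3 - (3)·2.176 - (1)·-0.087) / (7) = -1.349
Iteration 2:
  p = (11 - (0.5)·-0.087 - (4)·-1.349) / (8.5) = 1.934
  q = (-1 - (-2.9)·1.934 - (-3)·-1.349) / (7.9) = 0.071
  r = (-3 - (3)·1.934 - (1)·0.071) / (7) = -1.268
Iteration 3:
  p = (11 - (0.5)·0.071 - (4)·-1.268) / (8.5) = 1.887
  q = (-1 - (-2.9)·1.887 - (-3)·-1.268) / (7.9) = 0.085
  r = (-3 - (3)·1.887 - (1)·0.085) / (7) = -1.249
Change: (-0.047, 0.014, 0.019) → max |·| = 0.047

0.047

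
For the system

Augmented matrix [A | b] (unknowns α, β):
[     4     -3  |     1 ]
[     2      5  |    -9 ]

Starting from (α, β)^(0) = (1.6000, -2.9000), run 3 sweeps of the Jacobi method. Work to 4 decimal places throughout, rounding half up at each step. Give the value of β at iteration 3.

-1.1680

Iteration 1:
  α = (1 - (-3)·-2.9000) / (4) = -1.9250
  β = (-9 - (2)·1.6000) / (5) = -2.4400
Iteration 2:
  α = (1 - (-3)·-2.4400) / (4) = -1.5800
  β = (-9 - (2)·-1.9250) / (5) = -1.0300
Iteration 3:
  α = (1 - (-3)·-1.0300) / (4) = -0.5225
  β = (-9 - (2)·-1.5800) / (5) = -1.1680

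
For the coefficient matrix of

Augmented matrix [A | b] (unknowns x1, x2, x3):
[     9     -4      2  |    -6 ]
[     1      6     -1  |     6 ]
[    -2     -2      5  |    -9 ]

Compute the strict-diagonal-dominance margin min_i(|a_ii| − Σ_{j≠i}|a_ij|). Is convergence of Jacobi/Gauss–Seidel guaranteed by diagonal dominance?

row 1: |9| − (4+2) = 3
row 2: |6| − (1+1) = 4
row 3: |5| − (2+2) = 1
minimum over rows = 1 → strictly diagonally dominant (convergence guaranteed)

1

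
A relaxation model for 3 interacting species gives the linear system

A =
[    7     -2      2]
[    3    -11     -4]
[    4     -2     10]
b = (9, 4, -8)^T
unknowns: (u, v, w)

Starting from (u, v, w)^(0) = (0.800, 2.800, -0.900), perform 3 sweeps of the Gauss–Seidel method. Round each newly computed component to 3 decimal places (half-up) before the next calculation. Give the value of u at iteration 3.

Iteration 1:
  u = (9 - (-2)·2.800 - (2)·-0.900) / (7) = 2.343
  v = (4 - (3)·2.343 - (-4)·-0.900) / (-11) = 0.603
  w = (-8 - (4)·2.343 - (-2)·0.603) / (10) = -1.617
Iteration 2:
  u = (9 - (-2)·0.603 - (2)·-1.617) / (7) = 1.920
  v = (4 - (3)·1.920 - (-4)·-1.617) / (-11) = 0.748
  w = (-8 - (4)·1.920 - (-2)·0.748) / (10) = -1.418
Iteration 3:
  u = (9 - (-2)·0.748 - (2)·-1.418) / (7) = 1.905
  v = (4 - (3)·1.905 - (-4)·-1.418) / (-11) = 0.672
  w = (-8 - (4)·1.905 - (-2)·0.672) / (10) = -1.428

1.905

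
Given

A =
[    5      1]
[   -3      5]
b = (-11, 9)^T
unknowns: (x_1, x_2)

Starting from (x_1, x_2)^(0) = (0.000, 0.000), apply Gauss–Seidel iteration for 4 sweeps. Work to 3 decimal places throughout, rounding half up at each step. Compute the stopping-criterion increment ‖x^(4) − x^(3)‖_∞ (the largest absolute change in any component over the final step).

Iteration 1:
  x_1 = (-11 - (1)·0.000) / (5) = -2.200
  x_2 = (9 - (-3)·-2.200) / (5) = 0.480
Iteration 2:
  x_1 = (-11 - (1)·0.480) / (5) = -2.296
  x_2 = (9 - (-3)·-2.296) / (5) = 0.422
Iteration 3:
  x_1 = (-11 - (1)·0.422) / (5) = -2.284
  x_2 = (9 - (-3)·-2.284) / (5) = 0.430
Iteration 4:
  x_1 = (-11 - (1)·0.430) / (5) = -2.286
  x_2 = (9 - (-3)·-2.286) / (5) = 0.428
Change: (-0.002, -0.002) → max |·| = 0.002

0.002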